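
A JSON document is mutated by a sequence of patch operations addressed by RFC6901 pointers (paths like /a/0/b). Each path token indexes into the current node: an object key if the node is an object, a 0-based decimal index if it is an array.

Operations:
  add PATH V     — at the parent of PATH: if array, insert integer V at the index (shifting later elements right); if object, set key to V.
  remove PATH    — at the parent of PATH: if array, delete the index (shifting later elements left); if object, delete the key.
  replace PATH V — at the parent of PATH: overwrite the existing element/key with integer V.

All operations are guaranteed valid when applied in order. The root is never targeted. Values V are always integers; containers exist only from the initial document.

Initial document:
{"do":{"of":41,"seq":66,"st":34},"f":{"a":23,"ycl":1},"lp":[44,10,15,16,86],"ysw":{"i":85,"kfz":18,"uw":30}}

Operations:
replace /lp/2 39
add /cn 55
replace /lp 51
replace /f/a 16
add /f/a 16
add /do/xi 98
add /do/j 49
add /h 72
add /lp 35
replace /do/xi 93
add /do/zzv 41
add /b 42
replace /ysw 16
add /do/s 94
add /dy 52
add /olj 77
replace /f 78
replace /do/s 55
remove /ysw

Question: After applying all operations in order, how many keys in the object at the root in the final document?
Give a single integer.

After op 1 (replace /lp/2 39): {"do":{"of":41,"seq":66,"st":34},"f":{"a":23,"ycl":1},"lp":[44,10,39,16,86],"ysw":{"i":85,"kfz":18,"uw":30}}
After op 2 (add /cn 55): {"cn":55,"do":{"of":41,"seq":66,"st":34},"f":{"a":23,"ycl":1},"lp":[44,10,39,16,86],"ysw":{"i":85,"kfz":18,"uw":30}}
After op 3 (replace /lp 51): {"cn":55,"do":{"of":41,"seq":66,"st":34},"f":{"a":23,"ycl":1},"lp":51,"ysw":{"i":85,"kfz":18,"uw":30}}
After op 4 (replace /f/a 16): {"cn":55,"do":{"of":41,"seq":66,"st":34},"f":{"a":16,"ycl":1},"lp":51,"ysw":{"i":85,"kfz":18,"uw":30}}
After op 5 (add /f/a 16): {"cn":55,"do":{"of":41,"seq":66,"st":34},"f":{"a":16,"ycl":1},"lp":51,"ysw":{"i":85,"kfz":18,"uw":30}}
After op 6 (add /do/xi 98): {"cn":55,"do":{"of":41,"seq":66,"st":34,"xi":98},"f":{"a":16,"ycl":1},"lp":51,"ysw":{"i":85,"kfz":18,"uw":30}}
After op 7 (add /do/j 49): {"cn":55,"do":{"j":49,"of":41,"seq":66,"st":34,"xi":98},"f":{"a":16,"ycl":1},"lp":51,"ysw":{"i":85,"kfz":18,"uw":30}}
After op 8 (add /h 72): {"cn":55,"do":{"j":49,"of":41,"seq":66,"st":34,"xi":98},"f":{"a":16,"ycl":1},"h":72,"lp":51,"ysw":{"i":85,"kfz":18,"uw":30}}
After op 9 (add /lp 35): {"cn":55,"do":{"j":49,"of":41,"seq":66,"st":34,"xi":98},"f":{"a":16,"ycl":1},"h":72,"lp":35,"ysw":{"i":85,"kfz":18,"uw":30}}
After op 10 (replace /do/xi 93): {"cn":55,"do":{"j":49,"of":41,"seq":66,"st":34,"xi":93},"f":{"a":16,"ycl":1},"h":72,"lp":35,"ysw":{"i":85,"kfz":18,"uw":30}}
After op 11 (add /do/zzv 41): {"cn":55,"do":{"j":49,"of":41,"seq":66,"st":34,"xi":93,"zzv":41},"f":{"a":16,"ycl":1},"h":72,"lp":35,"ysw":{"i":85,"kfz":18,"uw":30}}
After op 12 (add /b 42): {"b":42,"cn":55,"do":{"j":49,"of":41,"seq":66,"st":34,"xi":93,"zzv":41},"f":{"a":16,"ycl":1},"h":72,"lp":35,"ysw":{"i":85,"kfz":18,"uw":30}}
After op 13 (replace /ysw 16): {"b":42,"cn":55,"do":{"j":49,"of":41,"seq":66,"st":34,"xi":93,"zzv":41},"f":{"a":16,"ycl":1},"h":72,"lp":35,"ysw":16}
After op 14 (add /do/s 94): {"b":42,"cn":55,"do":{"j":49,"of":41,"s":94,"seq":66,"st":34,"xi":93,"zzv":41},"f":{"a":16,"ycl":1},"h":72,"lp":35,"ysw":16}
After op 15 (add /dy 52): {"b":42,"cn":55,"do":{"j":49,"of":41,"s":94,"seq":66,"st":34,"xi":93,"zzv":41},"dy":52,"f":{"a":16,"ycl":1},"h":72,"lp":35,"ysw":16}
After op 16 (add /olj 77): {"b":42,"cn":55,"do":{"j":49,"of":41,"s":94,"seq":66,"st":34,"xi":93,"zzv":41},"dy":52,"f":{"a":16,"ycl":1},"h":72,"lp":35,"olj":77,"ysw":16}
After op 17 (replace /f 78): {"b":42,"cn":55,"do":{"j":49,"of":41,"s":94,"seq":66,"st":34,"xi":93,"zzv":41},"dy":52,"f":78,"h":72,"lp":35,"olj":77,"ysw":16}
After op 18 (replace /do/s 55): {"b":42,"cn":55,"do":{"j":49,"of":41,"s":55,"seq":66,"st":34,"xi":93,"zzv":41},"dy":52,"f":78,"h":72,"lp":35,"olj":77,"ysw":16}
After op 19 (remove /ysw): {"b":42,"cn":55,"do":{"j":49,"of":41,"s":55,"seq":66,"st":34,"xi":93,"zzv":41},"dy":52,"f":78,"h":72,"lp":35,"olj":77}
Size at the root: 8

Answer: 8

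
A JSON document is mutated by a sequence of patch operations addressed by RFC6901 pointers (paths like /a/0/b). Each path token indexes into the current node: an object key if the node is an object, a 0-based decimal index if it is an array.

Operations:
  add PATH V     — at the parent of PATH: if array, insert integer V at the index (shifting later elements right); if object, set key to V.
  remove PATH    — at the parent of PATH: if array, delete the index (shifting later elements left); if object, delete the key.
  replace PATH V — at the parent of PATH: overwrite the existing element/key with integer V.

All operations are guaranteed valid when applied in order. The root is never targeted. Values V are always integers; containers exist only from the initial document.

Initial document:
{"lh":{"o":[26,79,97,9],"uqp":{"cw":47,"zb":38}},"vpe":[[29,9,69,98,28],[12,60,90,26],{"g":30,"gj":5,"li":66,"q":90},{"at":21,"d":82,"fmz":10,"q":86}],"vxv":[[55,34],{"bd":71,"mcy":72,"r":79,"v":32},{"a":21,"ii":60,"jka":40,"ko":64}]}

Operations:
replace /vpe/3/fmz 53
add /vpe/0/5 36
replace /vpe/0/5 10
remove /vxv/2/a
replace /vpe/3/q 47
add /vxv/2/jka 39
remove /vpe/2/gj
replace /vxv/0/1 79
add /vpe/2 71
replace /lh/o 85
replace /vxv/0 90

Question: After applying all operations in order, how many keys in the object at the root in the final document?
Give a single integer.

Answer: 3

Derivation:
After op 1 (replace /vpe/3/fmz 53): {"lh":{"o":[26,79,97,9],"uqp":{"cw":47,"zb":38}},"vpe":[[29,9,69,98,28],[12,60,90,26],{"g":30,"gj":5,"li":66,"q":90},{"at":21,"d":82,"fmz":53,"q":86}],"vxv":[[55,34],{"bd":71,"mcy":72,"r":79,"v":32},{"a":21,"ii":60,"jka":40,"ko":64}]}
After op 2 (add /vpe/0/5 36): {"lh":{"o":[26,79,97,9],"uqp":{"cw":47,"zb":38}},"vpe":[[29,9,69,98,28,36],[12,60,90,26],{"g":30,"gj":5,"li":66,"q":90},{"at":21,"d":82,"fmz":53,"q":86}],"vxv":[[55,34],{"bd":71,"mcy":72,"r":79,"v":32},{"a":21,"ii":60,"jka":40,"ko":64}]}
After op 3 (replace /vpe/0/5 10): {"lh":{"o":[26,79,97,9],"uqp":{"cw":47,"zb":38}},"vpe":[[29,9,69,98,28,10],[12,60,90,26],{"g":30,"gj":5,"li":66,"q":90},{"at":21,"d":82,"fmz":53,"q":86}],"vxv":[[55,34],{"bd":71,"mcy":72,"r":79,"v":32},{"a":21,"ii":60,"jka":40,"ko":64}]}
After op 4 (remove /vxv/2/a): {"lh":{"o":[26,79,97,9],"uqp":{"cw":47,"zb":38}},"vpe":[[29,9,69,98,28,10],[12,60,90,26],{"g":30,"gj":5,"li":66,"q":90},{"at":21,"d":82,"fmz":53,"q":86}],"vxv":[[55,34],{"bd":71,"mcy":72,"r":79,"v":32},{"ii":60,"jka":40,"ko":64}]}
After op 5 (replace /vpe/3/q 47): {"lh":{"o":[26,79,97,9],"uqp":{"cw":47,"zb":38}},"vpe":[[29,9,69,98,28,10],[12,60,90,26],{"g":30,"gj":5,"li":66,"q":90},{"at":21,"d":82,"fmz":53,"q":47}],"vxv":[[55,34],{"bd":71,"mcy":72,"r":79,"v":32},{"ii":60,"jka":40,"ko":64}]}
After op 6 (add /vxv/2/jka 39): {"lh":{"o":[26,79,97,9],"uqp":{"cw":47,"zb":38}},"vpe":[[29,9,69,98,28,10],[12,60,90,26],{"g":30,"gj":5,"li":66,"q":90},{"at":21,"d":82,"fmz":53,"q":47}],"vxv":[[55,34],{"bd":71,"mcy":72,"r":79,"v":32},{"ii":60,"jka":39,"ko":64}]}
After op 7 (remove /vpe/2/gj): {"lh":{"o":[26,79,97,9],"uqp":{"cw":47,"zb":38}},"vpe":[[29,9,69,98,28,10],[12,60,90,26],{"g":30,"li":66,"q":90},{"at":21,"d":82,"fmz":53,"q":47}],"vxv":[[55,34],{"bd":71,"mcy":72,"r":79,"v":32},{"ii":60,"jka":39,"ko":64}]}
After op 8 (replace /vxv/0/1 79): {"lh":{"o":[26,79,97,9],"uqp":{"cw":47,"zb":38}},"vpe":[[29,9,69,98,28,10],[12,60,90,26],{"g":30,"li":66,"q":90},{"at":21,"d":82,"fmz":53,"q":47}],"vxv":[[55,79],{"bd":71,"mcy":72,"r":79,"v":32},{"ii":60,"jka":39,"ko":64}]}
After op 9 (add /vpe/2 71): {"lh":{"o":[26,79,97,9],"uqp":{"cw":47,"zb":38}},"vpe":[[29,9,69,98,28,10],[12,60,90,26],71,{"g":30,"li":66,"q":90},{"at":21,"d":82,"fmz":53,"q":47}],"vxv":[[55,79],{"bd":71,"mcy":72,"r":79,"v":32},{"ii":60,"jka":39,"ko":64}]}
After op 10 (replace /lh/o 85): {"lh":{"o":85,"uqp":{"cw":47,"zb":38}},"vpe":[[29,9,69,98,28,10],[12,60,90,26],71,{"g":30,"li":66,"q":90},{"at":21,"d":82,"fmz":53,"q":47}],"vxv":[[55,79],{"bd":71,"mcy":72,"r":79,"v":32},{"ii":60,"jka":39,"ko":64}]}
After op 11 (replace /vxv/0 90): {"lh":{"o":85,"uqp":{"cw":47,"zb":38}},"vpe":[[29,9,69,98,28,10],[12,60,90,26],71,{"g":30,"li":66,"q":90},{"at":21,"d":82,"fmz":53,"q":47}],"vxv":[90,{"bd":71,"mcy":72,"r":79,"v":32},{"ii":60,"jka":39,"ko":64}]}
Size at the root: 3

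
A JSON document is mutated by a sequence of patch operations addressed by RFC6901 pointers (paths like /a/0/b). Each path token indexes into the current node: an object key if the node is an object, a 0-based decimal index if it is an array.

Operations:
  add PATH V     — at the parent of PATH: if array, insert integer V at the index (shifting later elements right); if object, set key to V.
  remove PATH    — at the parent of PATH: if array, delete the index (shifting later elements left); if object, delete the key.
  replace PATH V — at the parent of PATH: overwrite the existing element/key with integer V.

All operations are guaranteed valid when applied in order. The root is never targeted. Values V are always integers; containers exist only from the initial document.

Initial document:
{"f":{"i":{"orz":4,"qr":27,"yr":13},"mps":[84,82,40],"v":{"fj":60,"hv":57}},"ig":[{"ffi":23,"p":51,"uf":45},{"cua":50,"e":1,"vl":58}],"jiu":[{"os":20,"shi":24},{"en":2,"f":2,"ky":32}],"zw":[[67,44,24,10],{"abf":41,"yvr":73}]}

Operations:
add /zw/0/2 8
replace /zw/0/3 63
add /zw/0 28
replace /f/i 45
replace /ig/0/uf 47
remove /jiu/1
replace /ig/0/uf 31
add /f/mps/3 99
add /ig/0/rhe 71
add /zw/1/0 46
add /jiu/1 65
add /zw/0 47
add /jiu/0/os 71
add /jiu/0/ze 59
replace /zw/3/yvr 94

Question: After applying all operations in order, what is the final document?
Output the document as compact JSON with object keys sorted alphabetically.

Answer: {"f":{"i":45,"mps":[84,82,40,99],"v":{"fj":60,"hv":57}},"ig":[{"ffi":23,"p":51,"rhe":71,"uf":31},{"cua":50,"e":1,"vl":58}],"jiu":[{"os":71,"shi":24,"ze":59},65],"zw":[47,28,[46,67,44,8,63,10],{"abf":41,"yvr":94}]}

Derivation:
After op 1 (add /zw/0/2 8): {"f":{"i":{"orz":4,"qr":27,"yr":13},"mps":[84,82,40],"v":{"fj":60,"hv":57}},"ig":[{"ffi":23,"p":51,"uf":45},{"cua":50,"e":1,"vl":58}],"jiu":[{"os":20,"shi":24},{"en":2,"f":2,"ky":32}],"zw":[[67,44,8,24,10],{"abf":41,"yvr":73}]}
After op 2 (replace /zw/0/3 63): {"f":{"i":{"orz":4,"qr":27,"yr":13},"mps":[84,82,40],"v":{"fj":60,"hv":57}},"ig":[{"ffi":23,"p":51,"uf":45},{"cua":50,"e":1,"vl":58}],"jiu":[{"os":20,"shi":24},{"en":2,"f":2,"ky":32}],"zw":[[67,44,8,63,10],{"abf":41,"yvr":73}]}
After op 3 (add /zw/0 28): {"f":{"i":{"orz":4,"qr":27,"yr":13},"mps":[84,82,40],"v":{"fj":60,"hv":57}},"ig":[{"ffi":23,"p":51,"uf":45},{"cua":50,"e":1,"vl":58}],"jiu":[{"os":20,"shi":24},{"en":2,"f":2,"ky":32}],"zw":[28,[67,44,8,63,10],{"abf":41,"yvr":73}]}
After op 4 (replace /f/i 45): {"f":{"i":45,"mps":[84,82,40],"v":{"fj":60,"hv":57}},"ig":[{"ffi":23,"p":51,"uf":45},{"cua":50,"e":1,"vl":58}],"jiu":[{"os":20,"shi":24},{"en":2,"f":2,"ky":32}],"zw":[28,[67,44,8,63,10],{"abf":41,"yvr":73}]}
After op 5 (replace /ig/0/uf 47): {"f":{"i":45,"mps":[84,82,40],"v":{"fj":60,"hv":57}},"ig":[{"ffi":23,"p":51,"uf":47},{"cua":50,"e":1,"vl":58}],"jiu":[{"os":20,"shi":24},{"en":2,"f":2,"ky":32}],"zw":[28,[67,44,8,63,10],{"abf":41,"yvr":73}]}
After op 6 (remove /jiu/1): {"f":{"i":45,"mps":[84,82,40],"v":{"fj":60,"hv":57}},"ig":[{"ffi":23,"p":51,"uf":47},{"cua":50,"e":1,"vl":58}],"jiu":[{"os":20,"shi":24}],"zw":[28,[67,44,8,63,10],{"abf":41,"yvr":73}]}
After op 7 (replace /ig/0/uf 31): {"f":{"i":45,"mps":[84,82,40],"v":{"fj":60,"hv":57}},"ig":[{"ffi":23,"p":51,"uf":31},{"cua":50,"e":1,"vl":58}],"jiu":[{"os":20,"shi":24}],"zw":[28,[67,44,8,63,10],{"abf":41,"yvr":73}]}
After op 8 (add /f/mps/3 99): {"f":{"i":45,"mps":[84,82,40,99],"v":{"fj":60,"hv":57}},"ig":[{"ffi":23,"p":51,"uf":31},{"cua":50,"e":1,"vl":58}],"jiu":[{"os":20,"shi":24}],"zw":[28,[67,44,8,63,10],{"abf":41,"yvr":73}]}
After op 9 (add /ig/0/rhe 71): {"f":{"i":45,"mps":[84,82,40,99],"v":{"fj":60,"hv":57}},"ig":[{"ffi":23,"p":51,"rhe":71,"uf":31},{"cua":50,"e":1,"vl":58}],"jiu":[{"os":20,"shi":24}],"zw":[28,[67,44,8,63,10],{"abf":41,"yvr":73}]}
After op 10 (add /zw/1/0 46): {"f":{"i":45,"mps":[84,82,40,99],"v":{"fj":60,"hv":57}},"ig":[{"ffi":23,"p":51,"rhe":71,"uf":31},{"cua":50,"e":1,"vl":58}],"jiu":[{"os":20,"shi":24}],"zw":[28,[46,67,44,8,63,10],{"abf":41,"yvr":73}]}
After op 11 (add /jiu/1 65): {"f":{"i":45,"mps":[84,82,40,99],"v":{"fj":60,"hv":57}},"ig":[{"ffi":23,"p":51,"rhe":71,"uf":31},{"cua":50,"e":1,"vl":58}],"jiu":[{"os":20,"shi":24},65],"zw":[28,[46,67,44,8,63,10],{"abf":41,"yvr":73}]}
After op 12 (add /zw/0 47): {"f":{"i":45,"mps":[84,82,40,99],"v":{"fj":60,"hv":57}},"ig":[{"ffi":23,"p":51,"rhe":71,"uf":31},{"cua":50,"e":1,"vl":58}],"jiu":[{"os":20,"shi":24},65],"zw":[47,28,[46,67,44,8,63,10],{"abf":41,"yvr":73}]}
After op 13 (add /jiu/0/os 71): {"f":{"i":45,"mps":[84,82,40,99],"v":{"fj":60,"hv":57}},"ig":[{"ffi":23,"p":51,"rhe":71,"uf":31},{"cua":50,"e":1,"vl":58}],"jiu":[{"os":71,"shi":24},65],"zw":[47,28,[46,67,44,8,63,10],{"abf":41,"yvr":73}]}
After op 14 (add /jiu/0/ze 59): {"f":{"i":45,"mps":[84,82,40,99],"v":{"fj":60,"hv":57}},"ig":[{"ffi":23,"p":51,"rhe":71,"uf":31},{"cua":50,"e":1,"vl":58}],"jiu":[{"os":71,"shi":24,"ze":59},65],"zw":[47,28,[46,67,44,8,63,10],{"abf":41,"yvr":73}]}
After op 15 (replace /zw/3/yvr 94): {"f":{"i":45,"mps":[84,82,40,99],"v":{"fj":60,"hv":57}},"ig":[{"ffi":23,"p":51,"rhe":71,"uf":31},{"cua":50,"e":1,"vl":58}],"jiu":[{"os":71,"shi":24,"ze":59},65],"zw":[47,28,[46,67,44,8,63,10],{"abf":41,"yvr":94}]}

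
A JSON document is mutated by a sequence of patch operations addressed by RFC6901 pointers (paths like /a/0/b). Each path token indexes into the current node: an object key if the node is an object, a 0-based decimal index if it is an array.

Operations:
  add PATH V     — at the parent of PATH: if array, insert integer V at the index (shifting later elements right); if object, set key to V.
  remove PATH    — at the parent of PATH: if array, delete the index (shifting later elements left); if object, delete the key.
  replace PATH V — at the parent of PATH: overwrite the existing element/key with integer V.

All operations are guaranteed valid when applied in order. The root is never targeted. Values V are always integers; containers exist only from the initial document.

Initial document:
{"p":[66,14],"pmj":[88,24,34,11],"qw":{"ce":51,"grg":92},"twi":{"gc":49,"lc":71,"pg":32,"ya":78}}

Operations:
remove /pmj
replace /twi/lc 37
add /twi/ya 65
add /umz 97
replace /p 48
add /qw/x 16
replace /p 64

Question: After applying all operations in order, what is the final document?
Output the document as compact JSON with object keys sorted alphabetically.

After op 1 (remove /pmj): {"p":[66,14],"qw":{"ce":51,"grg":92},"twi":{"gc":49,"lc":71,"pg":32,"ya":78}}
After op 2 (replace /twi/lc 37): {"p":[66,14],"qw":{"ce":51,"grg":92},"twi":{"gc":49,"lc":37,"pg":32,"ya":78}}
After op 3 (add /twi/ya 65): {"p":[66,14],"qw":{"ce":51,"grg":92},"twi":{"gc":49,"lc":37,"pg":32,"ya":65}}
After op 4 (add /umz 97): {"p":[66,14],"qw":{"ce":51,"grg":92},"twi":{"gc":49,"lc":37,"pg":32,"ya":65},"umz":97}
After op 5 (replace /p 48): {"p":48,"qw":{"ce":51,"grg":92},"twi":{"gc":49,"lc":37,"pg":32,"ya":65},"umz":97}
After op 6 (add /qw/x 16): {"p":48,"qw":{"ce":51,"grg":92,"x":16},"twi":{"gc":49,"lc":37,"pg":32,"ya":65},"umz":97}
After op 7 (replace /p 64): {"p":64,"qw":{"ce":51,"grg":92,"x":16},"twi":{"gc":49,"lc":37,"pg":32,"ya":65},"umz":97}

Answer: {"p":64,"qw":{"ce":51,"grg":92,"x":16},"twi":{"gc":49,"lc":37,"pg":32,"ya":65},"umz":97}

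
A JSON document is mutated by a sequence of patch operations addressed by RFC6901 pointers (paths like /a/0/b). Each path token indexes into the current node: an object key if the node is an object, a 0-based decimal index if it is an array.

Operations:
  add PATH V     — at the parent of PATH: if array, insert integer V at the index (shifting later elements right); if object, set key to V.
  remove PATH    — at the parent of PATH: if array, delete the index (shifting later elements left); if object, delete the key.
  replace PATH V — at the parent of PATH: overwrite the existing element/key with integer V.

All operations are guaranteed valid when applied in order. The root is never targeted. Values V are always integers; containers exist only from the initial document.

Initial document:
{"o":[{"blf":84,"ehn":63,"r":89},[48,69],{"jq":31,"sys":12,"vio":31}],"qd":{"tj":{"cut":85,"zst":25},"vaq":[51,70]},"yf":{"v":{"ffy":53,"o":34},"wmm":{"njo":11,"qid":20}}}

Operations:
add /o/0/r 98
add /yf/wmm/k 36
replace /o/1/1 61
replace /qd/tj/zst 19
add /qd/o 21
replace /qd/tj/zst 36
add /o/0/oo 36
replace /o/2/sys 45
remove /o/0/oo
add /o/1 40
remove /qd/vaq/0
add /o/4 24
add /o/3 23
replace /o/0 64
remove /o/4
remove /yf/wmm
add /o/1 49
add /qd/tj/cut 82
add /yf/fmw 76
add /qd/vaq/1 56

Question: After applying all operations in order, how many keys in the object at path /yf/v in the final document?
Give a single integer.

After op 1 (add /o/0/r 98): {"o":[{"blf":84,"ehn":63,"r":98},[48,69],{"jq":31,"sys":12,"vio":31}],"qd":{"tj":{"cut":85,"zst":25},"vaq":[51,70]},"yf":{"v":{"ffy":53,"o":34},"wmm":{"njo":11,"qid":20}}}
After op 2 (add /yf/wmm/k 36): {"o":[{"blf":84,"ehn":63,"r":98},[48,69],{"jq":31,"sys":12,"vio":31}],"qd":{"tj":{"cut":85,"zst":25},"vaq":[51,70]},"yf":{"v":{"ffy":53,"o":34},"wmm":{"k":36,"njo":11,"qid":20}}}
After op 3 (replace /o/1/1 61): {"o":[{"blf":84,"ehn":63,"r":98},[48,61],{"jq":31,"sys":12,"vio":31}],"qd":{"tj":{"cut":85,"zst":25},"vaq":[51,70]},"yf":{"v":{"ffy":53,"o":34},"wmm":{"k":36,"njo":11,"qid":20}}}
After op 4 (replace /qd/tj/zst 19): {"o":[{"blf":84,"ehn":63,"r":98},[48,61],{"jq":31,"sys":12,"vio":31}],"qd":{"tj":{"cut":85,"zst":19},"vaq":[51,70]},"yf":{"v":{"ffy":53,"o":34},"wmm":{"k":36,"njo":11,"qid":20}}}
After op 5 (add /qd/o 21): {"o":[{"blf":84,"ehn":63,"r":98},[48,61],{"jq":31,"sys":12,"vio":31}],"qd":{"o":21,"tj":{"cut":85,"zst":19},"vaq":[51,70]},"yf":{"v":{"ffy":53,"o":34},"wmm":{"k":36,"njo":11,"qid":20}}}
After op 6 (replace /qd/tj/zst 36): {"o":[{"blf":84,"ehn":63,"r":98},[48,61],{"jq":31,"sys":12,"vio":31}],"qd":{"o":21,"tj":{"cut":85,"zst":36},"vaq":[51,70]},"yf":{"v":{"ffy":53,"o":34},"wmm":{"k":36,"njo":11,"qid":20}}}
After op 7 (add /o/0/oo 36): {"o":[{"blf":84,"ehn":63,"oo":36,"r":98},[48,61],{"jq":31,"sys":12,"vio":31}],"qd":{"o":21,"tj":{"cut":85,"zst":36},"vaq":[51,70]},"yf":{"v":{"ffy":53,"o":34},"wmm":{"k":36,"njo":11,"qid":20}}}
After op 8 (replace /o/2/sys 45): {"o":[{"blf":84,"ehn":63,"oo":36,"r":98},[48,61],{"jq":31,"sys":45,"vio":31}],"qd":{"o":21,"tj":{"cut":85,"zst":36},"vaq":[51,70]},"yf":{"v":{"ffy":53,"o":34},"wmm":{"k":36,"njo":11,"qid":20}}}
After op 9 (remove /o/0/oo): {"o":[{"blf":84,"ehn":63,"r":98},[48,61],{"jq":31,"sys":45,"vio":31}],"qd":{"o":21,"tj":{"cut":85,"zst":36},"vaq":[51,70]},"yf":{"v":{"ffy":53,"o":34},"wmm":{"k":36,"njo":11,"qid":20}}}
After op 10 (add /o/1 40): {"o":[{"blf":84,"ehn":63,"r":98},40,[48,61],{"jq":31,"sys":45,"vio":31}],"qd":{"o":21,"tj":{"cut":85,"zst":36},"vaq":[51,70]},"yf":{"v":{"ffy":53,"o":34},"wmm":{"k":36,"njo":11,"qid":20}}}
After op 11 (remove /qd/vaq/0): {"o":[{"blf":84,"ehn":63,"r":98},40,[48,61],{"jq":31,"sys":45,"vio":31}],"qd":{"o":21,"tj":{"cut":85,"zst":36},"vaq":[70]},"yf":{"v":{"ffy":53,"o":34},"wmm":{"k":36,"njo":11,"qid":20}}}
After op 12 (add /o/4 24): {"o":[{"blf":84,"ehn":63,"r":98},40,[48,61],{"jq":31,"sys":45,"vio":31},24],"qd":{"o":21,"tj":{"cut":85,"zst":36},"vaq":[70]},"yf":{"v":{"ffy":53,"o":34},"wmm":{"k":36,"njo":11,"qid":20}}}
After op 13 (add /o/3 23): {"o":[{"blf":84,"ehn":63,"r":98},40,[48,61],23,{"jq":31,"sys":45,"vio":31},24],"qd":{"o":21,"tj":{"cut":85,"zst":36},"vaq":[70]},"yf":{"v":{"ffy":53,"o":34},"wmm":{"k":36,"njo":11,"qid":20}}}
After op 14 (replace /o/0 64): {"o":[64,40,[48,61],23,{"jq":31,"sys":45,"vio":31},24],"qd":{"o":21,"tj":{"cut":85,"zst":36},"vaq":[70]},"yf":{"v":{"ffy":53,"o":34},"wmm":{"k":36,"njo":11,"qid":20}}}
After op 15 (remove /o/4): {"o":[64,40,[48,61],23,24],"qd":{"o":21,"tj":{"cut":85,"zst":36},"vaq":[70]},"yf":{"v":{"ffy":53,"o":34},"wmm":{"k":36,"njo":11,"qid":20}}}
After op 16 (remove /yf/wmm): {"o":[64,40,[48,61],23,24],"qd":{"o":21,"tj":{"cut":85,"zst":36},"vaq":[70]},"yf":{"v":{"ffy":53,"o":34}}}
After op 17 (add /o/1 49): {"o":[64,49,40,[48,61],23,24],"qd":{"o":21,"tj":{"cut":85,"zst":36},"vaq":[70]},"yf":{"v":{"ffy":53,"o":34}}}
After op 18 (add /qd/tj/cut 82): {"o":[64,49,40,[48,61],23,24],"qd":{"o":21,"tj":{"cut":82,"zst":36},"vaq":[70]},"yf":{"v":{"ffy":53,"o":34}}}
After op 19 (add /yf/fmw 76): {"o":[64,49,40,[48,61],23,24],"qd":{"o":21,"tj":{"cut":82,"zst":36},"vaq":[70]},"yf":{"fmw":76,"v":{"ffy":53,"o":34}}}
After op 20 (add /qd/vaq/1 56): {"o":[64,49,40,[48,61],23,24],"qd":{"o":21,"tj":{"cut":82,"zst":36},"vaq":[70,56]},"yf":{"fmw":76,"v":{"ffy":53,"o":34}}}
Size at path /yf/v: 2

Answer: 2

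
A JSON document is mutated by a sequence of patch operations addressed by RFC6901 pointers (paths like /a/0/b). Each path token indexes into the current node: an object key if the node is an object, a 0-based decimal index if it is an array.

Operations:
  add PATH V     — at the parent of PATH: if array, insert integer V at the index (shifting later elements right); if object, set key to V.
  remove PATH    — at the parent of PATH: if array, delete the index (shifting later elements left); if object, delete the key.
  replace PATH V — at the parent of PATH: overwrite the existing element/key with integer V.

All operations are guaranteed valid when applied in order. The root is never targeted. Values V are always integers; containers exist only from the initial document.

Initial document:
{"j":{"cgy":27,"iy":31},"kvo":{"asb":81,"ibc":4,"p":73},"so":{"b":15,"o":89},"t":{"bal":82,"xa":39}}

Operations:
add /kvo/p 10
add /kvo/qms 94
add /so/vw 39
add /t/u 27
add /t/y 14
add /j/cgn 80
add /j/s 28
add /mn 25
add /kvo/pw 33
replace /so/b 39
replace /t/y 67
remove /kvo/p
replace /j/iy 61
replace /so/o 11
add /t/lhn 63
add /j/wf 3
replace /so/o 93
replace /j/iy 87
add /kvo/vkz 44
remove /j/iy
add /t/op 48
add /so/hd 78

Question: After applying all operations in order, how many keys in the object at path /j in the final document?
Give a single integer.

Answer: 4

Derivation:
After op 1 (add /kvo/p 10): {"j":{"cgy":27,"iy":31},"kvo":{"asb":81,"ibc":4,"p":10},"so":{"b":15,"o":89},"t":{"bal":82,"xa":39}}
After op 2 (add /kvo/qms 94): {"j":{"cgy":27,"iy":31},"kvo":{"asb":81,"ibc":4,"p":10,"qms":94},"so":{"b":15,"o":89},"t":{"bal":82,"xa":39}}
After op 3 (add /so/vw 39): {"j":{"cgy":27,"iy":31},"kvo":{"asb":81,"ibc":4,"p":10,"qms":94},"so":{"b":15,"o":89,"vw":39},"t":{"bal":82,"xa":39}}
After op 4 (add /t/u 27): {"j":{"cgy":27,"iy":31},"kvo":{"asb":81,"ibc":4,"p":10,"qms":94},"so":{"b":15,"o":89,"vw":39},"t":{"bal":82,"u":27,"xa":39}}
After op 5 (add /t/y 14): {"j":{"cgy":27,"iy":31},"kvo":{"asb":81,"ibc":4,"p":10,"qms":94},"so":{"b":15,"o":89,"vw":39},"t":{"bal":82,"u":27,"xa":39,"y":14}}
After op 6 (add /j/cgn 80): {"j":{"cgn":80,"cgy":27,"iy":31},"kvo":{"asb":81,"ibc":4,"p":10,"qms":94},"so":{"b":15,"o":89,"vw":39},"t":{"bal":82,"u":27,"xa":39,"y":14}}
After op 7 (add /j/s 28): {"j":{"cgn":80,"cgy":27,"iy":31,"s":28},"kvo":{"asb":81,"ibc":4,"p":10,"qms":94},"so":{"b":15,"o":89,"vw":39},"t":{"bal":82,"u":27,"xa":39,"y":14}}
After op 8 (add /mn 25): {"j":{"cgn":80,"cgy":27,"iy":31,"s":28},"kvo":{"asb":81,"ibc":4,"p":10,"qms":94},"mn":25,"so":{"b":15,"o":89,"vw":39},"t":{"bal":82,"u":27,"xa":39,"y":14}}
After op 9 (add /kvo/pw 33): {"j":{"cgn":80,"cgy":27,"iy":31,"s":28},"kvo":{"asb":81,"ibc":4,"p":10,"pw":33,"qms":94},"mn":25,"so":{"b":15,"o":89,"vw":39},"t":{"bal":82,"u":27,"xa":39,"y":14}}
After op 10 (replace /so/b 39): {"j":{"cgn":80,"cgy":27,"iy":31,"s":28},"kvo":{"asb":81,"ibc":4,"p":10,"pw":33,"qms":94},"mn":25,"so":{"b":39,"o":89,"vw":39},"t":{"bal":82,"u":27,"xa":39,"y":14}}
After op 11 (replace /t/y 67): {"j":{"cgn":80,"cgy":27,"iy":31,"s":28},"kvo":{"asb":81,"ibc":4,"p":10,"pw":33,"qms":94},"mn":25,"so":{"b":39,"o":89,"vw":39},"t":{"bal":82,"u":27,"xa":39,"y":67}}
After op 12 (remove /kvo/p): {"j":{"cgn":80,"cgy":27,"iy":31,"s":28},"kvo":{"asb":81,"ibc":4,"pw":33,"qms":94},"mn":25,"so":{"b":39,"o":89,"vw":39},"t":{"bal":82,"u":27,"xa":39,"y":67}}
After op 13 (replace /j/iy 61): {"j":{"cgn":80,"cgy":27,"iy":61,"s":28},"kvo":{"asb":81,"ibc":4,"pw":33,"qms":94},"mn":25,"so":{"b":39,"o":89,"vw":39},"t":{"bal":82,"u":27,"xa":39,"y":67}}
After op 14 (replace /so/o 11): {"j":{"cgn":80,"cgy":27,"iy":61,"s":28},"kvo":{"asb":81,"ibc":4,"pw":33,"qms":94},"mn":25,"so":{"b":39,"o":11,"vw":39},"t":{"bal":82,"u":27,"xa":39,"y":67}}
After op 15 (add /t/lhn 63): {"j":{"cgn":80,"cgy":27,"iy":61,"s":28},"kvo":{"asb":81,"ibc":4,"pw":33,"qms":94},"mn":25,"so":{"b":39,"o":11,"vw":39},"t":{"bal":82,"lhn":63,"u":27,"xa":39,"y":67}}
After op 16 (add /j/wf 3): {"j":{"cgn":80,"cgy":27,"iy":61,"s":28,"wf":3},"kvo":{"asb":81,"ibc":4,"pw":33,"qms":94},"mn":25,"so":{"b":39,"o":11,"vw":39},"t":{"bal":82,"lhn":63,"u":27,"xa":39,"y":67}}
After op 17 (replace /so/o 93): {"j":{"cgn":80,"cgy":27,"iy":61,"s":28,"wf":3},"kvo":{"asb":81,"ibc":4,"pw":33,"qms":94},"mn":25,"so":{"b":39,"o":93,"vw":39},"t":{"bal":82,"lhn":63,"u":27,"xa":39,"y":67}}
After op 18 (replace /j/iy 87): {"j":{"cgn":80,"cgy":27,"iy":87,"s":28,"wf":3},"kvo":{"asb":81,"ibc":4,"pw":33,"qms":94},"mn":25,"so":{"b":39,"o":93,"vw":39},"t":{"bal":82,"lhn":63,"u":27,"xa":39,"y":67}}
After op 19 (add /kvo/vkz 44): {"j":{"cgn":80,"cgy":27,"iy":87,"s":28,"wf":3},"kvo":{"asb":81,"ibc":4,"pw":33,"qms":94,"vkz":44},"mn":25,"so":{"b":39,"o":93,"vw":39},"t":{"bal":82,"lhn":63,"u":27,"xa":39,"y":67}}
After op 20 (remove /j/iy): {"j":{"cgn":80,"cgy":27,"s":28,"wf":3},"kvo":{"asb":81,"ibc":4,"pw":33,"qms":94,"vkz":44},"mn":25,"so":{"b":39,"o":93,"vw":39},"t":{"bal":82,"lhn":63,"u":27,"xa":39,"y":67}}
After op 21 (add /t/op 48): {"j":{"cgn":80,"cgy":27,"s":28,"wf":3},"kvo":{"asb":81,"ibc":4,"pw":33,"qms":94,"vkz":44},"mn":25,"so":{"b":39,"o":93,"vw":39},"t":{"bal":82,"lhn":63,"op":48,"u":27,"xa":39,"y":67}}
After op 22 (add /so/hd 78): {"j":{"cgn":80,"cgy":27,"s":28,"wf":3},"kvo":{"asb":81,"ibc":4,"pw":33,"qms":94,"vkz":44},"mn":25,"so":{"b":39,"hd":78,"o":93,"vw":39},"t":{"bal":82,"lhn":63,"op":48,"u":27,"xa":39,"y":67}}
Size at path /j: 4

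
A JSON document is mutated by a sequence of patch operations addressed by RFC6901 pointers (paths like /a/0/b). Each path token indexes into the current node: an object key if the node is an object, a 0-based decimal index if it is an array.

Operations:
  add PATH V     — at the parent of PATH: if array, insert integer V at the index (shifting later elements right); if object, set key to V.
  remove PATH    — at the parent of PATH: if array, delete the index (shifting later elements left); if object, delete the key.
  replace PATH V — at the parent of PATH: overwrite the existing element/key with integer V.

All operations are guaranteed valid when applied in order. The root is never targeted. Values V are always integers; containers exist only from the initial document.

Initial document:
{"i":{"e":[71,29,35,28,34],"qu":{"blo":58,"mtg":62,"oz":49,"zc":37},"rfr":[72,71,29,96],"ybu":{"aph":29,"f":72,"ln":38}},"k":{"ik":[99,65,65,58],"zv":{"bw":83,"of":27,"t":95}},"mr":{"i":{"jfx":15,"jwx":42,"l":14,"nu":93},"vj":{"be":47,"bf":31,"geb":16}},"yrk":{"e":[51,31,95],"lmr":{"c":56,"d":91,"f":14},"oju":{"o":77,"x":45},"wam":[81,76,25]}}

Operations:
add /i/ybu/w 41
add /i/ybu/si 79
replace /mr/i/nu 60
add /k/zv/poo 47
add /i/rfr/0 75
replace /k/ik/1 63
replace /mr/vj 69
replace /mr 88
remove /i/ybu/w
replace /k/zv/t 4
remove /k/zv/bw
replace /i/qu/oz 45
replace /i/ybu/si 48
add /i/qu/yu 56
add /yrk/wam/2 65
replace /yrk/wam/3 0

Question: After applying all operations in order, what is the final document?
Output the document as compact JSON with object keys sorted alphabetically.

After op 1 (add /i/ybu/w 41): {"i":{"e":[71,29,35,28,34],"qu":{"blo":58,"mtg":62,"oz":49,"zc":37},"rfr":[72,71,29,96],"ybu":{"aph":29,"f":72,"ln":38,"w":41}},"k":{"ik":[99,65,65,58],"zv":{"bw":83,"of":27,"t":95}},"mr":{"i":{"jfx":15,"jwx":42,"l":14,"nu":93},"vj":{"be":47,"bf":31,"geb":16}},"yrk":{"e":[51,31,95],"lmr":{"c":56,"d":91,"f":14},"oju":{"o":77,"x":45},"wam":[81,76,25]}}
After op 2 (add /i/ybu/si 79): {"i":{"e":[71,29,35,28,34],"qu":{"blo":58,"mtg":62,"oz":49,"zc":37},"rfr":[72,71,29,96],"ybu":{"aph":29,"f":72,"ln":38,"si":79,"w":41}},"k":{"ik":[99,65,65,58],"zv":{"bw":83,"of":27,"t":95}},"mr":{"i":{"jfx":15,"jwx":42,"l":14,"nu":93},"vj":{"be":47,"bf":31,"geb":16}},"yrk":{"e":[51,31,95],"lmr":{"c":56,"d":91,"f":14},"oju":{"o":77,"x":45},"wam":[81,76,25]}}
After op 3 (replace /mr/i/nu 60): {"i":{"e":[71,29,35,28,34],"qu":{"blo":58,"mtg":62,"oz":49,"zc":37},"rfr":[72,71,29,96],"ybu":{"aph":29,"f":72,"ln":38,"si":79,"w":41}},"k":{"ik":[99,65,65,58],"zv":{"bw":83,"of":27,"t":95}},"mr":{"i":{"jfx":15,"jwx":42,"l":14,"nu":60},"vj":{"be":47,"bf":31,"geb":16}},"yrk":{"e":[51,31,95],"lmr":{"c":56,"d":91,"f":14},"oju":{"o":77,"x":45},"wam":[81,76,25]}}
After op 4 (add /k/zv/poo 47): {"i":{"e":[71,29,35,28,34],"qu":{"blo":58,"mtg":62,"oz":49,"zc":37},"rfr":[72,71,29,96],"ybu":{"aph":29,"f":72,"ln":38,"si":79,"w":41}},"k":{"ik":[99,65,65,58],"zv":{"bw":83,"of":27,"poo":47,"t":95}},"mr":{"i":{"jfx":15,"jwx":42,"l":14,"nu":60},"vj":{"be":47,"bf":31,"geb":16}},"yrk":{"e":[51,31,95],"lmr":{"c":56,"d":91,"f":14},"oju":{"o":77,"x":45},"wam":[81,76,25]}}
After op 5 (add /i/rfr/0 75): {"i":{"e":[71,29,35,28,34],"qu":{"blo":58,"mtg":62,"oz":49,"zc":37},"rfr":[75,72,71,29,96],"ybu":{"aph":29,"f":72,"ln":38,"si":79,"w":41}},"k":{"ik":[99,65,65,58],"zv":{"bw":83,"of":27,"poo":47,"t":95}},"mr":{"i":{"jfx":15,"jwx":42,"l":14,"nu":60},"vj":{"be":47,"bf":31,"geb":16}},"yrk":{"e":[51,31,95],"lmr":{"c":56,"d":91,"f":14},"oju":{"o":77,"x":45},"wam":[81,76,25]}}
After op 6 (replace /k/ik/1 63): {"i":{"e":[71,29,35,28,34],"qu":{"blo":58,"mtg":62,"oz":49,"zc":37},"rfr":[75,72,71,29,96],"ybu":{"aph":29,"f":72,"ln":38,"si":79,"w":41}},"k":{"ik":[99,63,65,58],"zv":{"bw":83,"of":27,"poo":47,"t":95}},"mr":{"i":{"jfx":15,"jwx":42,"l":14,"nu":60},"vj":{"be":47,"bf":31,"geb":16}},"yrk":{"e":[51,31,95],"lmr":{"c":56,"d":91,"f":14},"oju":{"o":77,"x":45},"wam":[81,76,25]}}
After op 7 (replace /mr/vj 69): {"i":{"e":[71,29,35,28,34],"qu":{"blo":58,"mtg":62,"oz":49,"zc":37},"rfr":[75,72,71,29,96],"ybu":{"aph":29,"f":72,"ln":38,"si":79,"w":41}},"k":{"ik":[99,63,65,58],"zv":{"bw":83,"of":27,"poo":47,"t":95}},"mr":{"i":{"jfx":15,"jwx":42,"l":14,"nu":60},"vj":69},"yrk":{"e":[51,31,95],"lmr":{"c":56,"d":91,"f":14},"oju":{"o":77,"x":45},"wam":[81,76,25]}}
After op 8 (replace /mr 88): {"i":{"e":[71,29,35,28,34],"qu":{"blo":58,"mtg":62,"oz":49,"zc":37},"rfr":[75,72,71,29,96],"ybu":{"aph":29,"f":72,"ln":38,"si":79,"w":41}},"k":{"ik":[99,63,65,58],"zv":{"bw":83,"of":27,"poo":47,"t":95}},"mr":88,"yrk":{"e":[51,31,95],"lmr":{"c":56,"d":91,"f":14},"oju":{"o":77,"x":45},"wam":[81,76,25]}}
After op 9 (remove /i/ybu/w): {"i":{"e":[71,29,35,28,34],"qu":{"blo":58,"mtg":62,"oz":49,"zc":37},"rfr":[75,72,71,29,96],"ybu":{"aph":29,"f":72,"ln":38,"si":79}},"k":{"ik":[99,63,65,58],"zv":{"bw":83,"of":27,"poo":47,"t":95}},"mr":88,"yrk":{"e":[51,31,95],"lmr":{"c":56,"d":91,"f":14},"oju":{"o":77,"x":45},"wam":[81,76,25]}}
After op 10 (replace /k/zv/t 4): {"i":{"e":[71,29,35,28,34],"qu":{"blo":58,"mtg":62,"oz":49,"zc":37},"rfr":[75,72,71,29,96],"ybu":{"aph":29,"f":72,"ln":38,"si":79}},"k":{"ik":[99,63,65,58],"zv":{"bw":83,"of":27,"poo":47,"t":4}},"mr":88,"yrk":{"e":[51,31,95],"lmr":{"c":56,"d":91,"f":14},"oju":{"o":77,"x":45},"wam":[81,76,25]}}
After op 11 (remove /k/zv/bw): {"i":{"e":[71,29,35,28,34],"qu":{"blo":58,"mtg":62,"oz":49,"zc":37},"rfr":[75,72,71,29,96],"ybu":{"aph":29,"f":72,"ln":38,"si":79}},"k":{"ik":[99,63,65,58],"zv":{"of":27,"poo":47,"t":4}},"mr":88,"yrk":{"e":[51,31,95],"lmr":{"c":56,"d":91,"f":14},"oju":{"o":77,"x":45},"wam":[81,76,25]}}
After op 12 (replace /i/qu/oz 45): {"i":{"e":[71,29,35,28,34],"qu":{"blo":58,"mtg":62,"oz":45,"zc":37},"rfr":[75,72,71,29,96],"ybu":{"aph":29,"f":72,"ln":38,"si":79}},"k":{"ik":[99,63,65,58],"zv":{"of":27,"poo":47,"t":4}},"mr":88,"yrk":{"e":[51,31,95],"lmr":{"c":56,"d":91,"f":14},"oju":{"o":77,"x":45},"wam":[81,76,25]}}
After op 13 (replace /i/ybu/si 48): {"i":{"e":[71,29,35,28,34],"qu":{"blo":58,"mtg":62,"oz":45,"zc":37},"rfr":[75,72,71,29,96],"ybu":{"aph":29,"f":72,"ln":38,"si":48}},"k":{"ik":[99,63,65,58],"zv":{"of":27,"poo":47,"t":4}},"mr":88,"yrk":{"e":[51,31,95],"lmr":{"c":56,"d":91,"f":14},"oju":{"o":77,"x":45},"wam":[81,76,25]}}
After op 14 (add /i/qu/yu 56): {"i":{"e":[71,29,35,28,34],"qu":{"blo":58,"mtg":62,"oz":45,"yu":56,"zc":37},"rfr":[75,72,71,29,96],"ybu":{"aph":29,"f":72,"ln":38,"si":48}},"k":{"ik":[99,63,65,58],"zv":{"of":27,"poo":47,"t":4}},"mr":88,"yrk":{"e":[51,31,95],"lmr":{"c":56,"d":91,"f":14},"oju":{"o":77,"x":45},"wam":[81,76,25]}}
After op 15 (add /yrk/wam/2 65): {"i":{"e":[71,29,35,28,34],"qu":{"blo":58,"mtg":62,"oz":45,"yu":56,"zc":37},"rfr":[75,72,71,29,96],"ybu":{"aph":29,"f":72,"ln":38,"si":48}},"k":{"ik":[99,63,65,58],"zv":{"of":27,"poo":47,"t":4}},"mr":88,"yrk":{"e":[51,31,95],"lmr":{"c":56,"d":91,"f":14},"oju":{"o":77,"x":45},"wam":[81,76,65,25]}}
After op 16 (replace /yrk/wam/3 0): {"i":{"e":[71,29,35,28,34],"qu":{"blo":58,"mtg":62,"oz":45,"yu":56,"zc":37},"rfr":[75,72,71,29,96],"ybu":{"aph":29,"f":72,"ln":38,"si":48}},"k":{"ik":[99,63,65,58],"zv":{"of":27,"poo":47,"t":4}},"mr":88,"yrk":{"e":[51,31,95],"lmr":{"c":56,"d":91,"f":14},"oju":{"o":77,"x":45},"wam":[81,76,65,0]}}

Answer: {"i":{"e":[71,29,35,28,34],"qu":{"blo":58,"mtg":62,"oz":45,"yu":56,"zc":37},"rfr":[75,72,71,29,96],"ybu":{"aph":29,"f":72,"ln":38,"si":48}},"k":{"ik":[99,63,65,58],"zv":{"of":27,"poo":47,"t":4}},"mr":88,"yrk":{"e":[51,31,95],"lmr":{"c":56,"d":91,"f":14},"oju":{"o":77,"x":45},"wam":[81,76,65,0]}}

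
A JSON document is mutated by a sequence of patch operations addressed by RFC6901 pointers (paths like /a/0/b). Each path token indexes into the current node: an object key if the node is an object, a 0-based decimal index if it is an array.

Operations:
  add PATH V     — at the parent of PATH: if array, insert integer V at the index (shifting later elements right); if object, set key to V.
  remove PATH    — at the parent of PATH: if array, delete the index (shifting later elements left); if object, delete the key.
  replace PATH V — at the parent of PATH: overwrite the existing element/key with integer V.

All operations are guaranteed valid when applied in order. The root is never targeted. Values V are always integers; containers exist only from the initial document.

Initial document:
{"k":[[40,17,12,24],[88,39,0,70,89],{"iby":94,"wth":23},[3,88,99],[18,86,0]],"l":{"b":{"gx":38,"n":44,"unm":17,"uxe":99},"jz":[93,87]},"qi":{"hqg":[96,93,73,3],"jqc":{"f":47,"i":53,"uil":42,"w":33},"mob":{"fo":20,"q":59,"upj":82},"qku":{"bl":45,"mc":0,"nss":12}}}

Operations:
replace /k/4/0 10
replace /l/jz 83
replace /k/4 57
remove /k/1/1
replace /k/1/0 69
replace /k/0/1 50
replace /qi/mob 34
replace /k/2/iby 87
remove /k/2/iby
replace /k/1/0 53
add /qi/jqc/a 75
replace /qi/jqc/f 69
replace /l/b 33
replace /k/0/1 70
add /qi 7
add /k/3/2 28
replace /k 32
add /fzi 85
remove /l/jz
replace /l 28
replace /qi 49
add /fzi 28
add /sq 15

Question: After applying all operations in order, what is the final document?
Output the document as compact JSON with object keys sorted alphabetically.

Answer: {"fzi":28,"k":32,"l":28,"qi":49,"sq":15}

Derivation:
After op 1 (replace /k/4/0 10): {"k":[[40,17,12,24],[88,39,0,70,89],{"iby":94,"wth":23},[3,88,99],[10,86,0]],"l":{"b":{"gx":38,"n":44,"unm":17,"uxe":99},"jz":[93,87]},"qi":{"hqg":[96,93,73,3],"jqc":{"f":47,"i":53,"uil":42,"w":33},"mob":{"fo":20,"q":59,"upj":82},"qku":{"bl":45,"mc":0,"nss":12}}}
After op 2 (replace /l/jz 83): {"k":[[40,17,12,24],[88,39,0,70,89],{"iby":94,"wth":23},[3,88,99],[10,86,0]],"l":{"b":{"gx":38,"n":44,"unm":17,"uxe":99},"jz":83},"qi":{"hqg":[96,93,73,3],"jqc":{"f":47,"i":53,"uil":42,"w":33},"mob":{"fo":20,"q":59,"upj":82},"qku":{"bl":45,"mc":0,"nss":12}}}
After op 3 (replace /k/4 57): {"k":[[40,17,12,24],[88,39,0,70,89],{"iby":94,"wth":23},[3,88,99],57],"l":{"b":{"gx":38,"n":44,"unm":17,"uxe":99},"jz":83},"qi":{"hqg":[96,93,73,3],"jqc":{"f":47,"i":53,"uil":42,"w":33},"mob":{"fo":20,"q":59,"upj":82},"qku":{"bl":45,"mc":0,"nss":12}}}
After op 4 (remove /k/1/1): {"k":[[40,17,12,24],[88,0,70,89],{"iby":94,"wth":23},[3,88,99],57],"l":{"b":{"gx":38,"n":44,"unm":17,"uxe":99},"jz":83},"qi":{"hqg":[96,93,73,3],"jqc":{"f":47,"i":53,"uil":42,"w":33},"mob":{"fo":20,"q":59,"upj":82},"qku":{"bl":45,"mc":0,"nss":12}}}
After op 5 (replace /k/1/0 69): {"k":[[40,17,12,24],[69,0,70,89],{"iby":94,"wth":23},[3,88,99],57],"l":{"b":{"gx":38,"n":44,"unm":17,"uxe":99},"jz":83},"qi":{"hqg":[96,93,73,3],"jqc":{"f":47,"i":53,"uil":42,"w":33},"mob":{"fo":20,"q":59,"upj":82},"qku":{"bl":45,"mc":0,"nss":12}}}
After op 6 (replace /k/0/1 50): {"k":[[40,50,12,24],[69,0,70,89],{"iby":94,"wth":23},[3,88,99],57],"l":{"b":{"gx":38,"n":44,"unm":17,"uxe":99},"jz":83},"qi":{"hqg":[96,93,73,3],"jqc":{"f":47,"i":53,"uil":42,"w":33},"mob":{"fo":20,"q":59,"upj":82},"qku":{"bl":45,"mc":0,"nss":12}}}
After op 7 (replace /qi/mob 34): {"k":[[40,50,12,24],[69,0,70,89],{"iby":94,"wth":23},[3,88,99],57],"l":{"b":{"gx":38,"n":44,"unm":17,"uxe":99},"jz":83},"qi":{"hqg":[96,93,73,3],"jqc":{"f":47,"i":53,"uil":42,"w":33},"mob":34,"qku":{"bl":45,"mc":0,"nss":12}}}
After op 8 (replace /k/2/iby 87): {"k":[[40,50,12,24],[69,0,70,89],{"iby":87,"wth":23},[3,88,99],57],"l":{"b":{"gx":38,"n":44,"unm":17,"uxe":99},"jz":83},"qi":{"hqg":[96,93,73,3],"jqc":{"f":47,"i":53,"uil":42,"w":33},"mob":34,"qku":{"bl":45,"mc":0,"nss":12}}}
After op 9 (remove /k/2/iby): {"k":[[40,50,12,24],[69,0,70,89],{"wth":23},[3,88,99],57],"l":{"b":{"gx":38,"n":44,"unm":17,"uxe":99},"jz":83},"qi":{"hqg":[96,93,73,3],"jqc":{"f":47,"i":53,"uil":42,"w":33},"mob":34,"qku":{"bl":45,"mc":0,"nss":12}}}
After op 10 (replace /k/1/0 53): {"k":[[40,50,12,24],[53,0,70,89],{"wth":23},[3,88,99],57],"l":{"b":{"gx":38,"n":44,"unm":17,"uxe":99},"jz":83},"qi":{"hqg":[96,93,73,3],"jqc":{"f":47,"i":53,"uil":42,"w":33},"mob":34,"qku":{"bl":45,"mc":0,"nss":12}}}
After op 11 (add /qi/jqc/a 75): {"k":[[40,50,12,24],[53,0,70,89],{"wth":23},[3,88,99],57],"l":{"b":{"gx":38,"n":44,"unm":17,"uxe":99},"jz":83},"qi":{"hqg":[96,93,73,3],"jqc":{"a":75,"f":47,"i":53,"uil":42,"w":33},"mob":34,"qku":{"bl":45,"mc":0,"nss":12}}}
After op 12 (replace /qi/jqc/f 69): {"k":[[40,50,12,24],[53,0,70,89],{"wth":23},[3,88,99],57],"l":{"b":{"gx":38,"n":44,"unm":17,"uxe":99},"jz":83},"qi":{"hqg":[96,93,73,3],"jqc":{"a":75,"f":69,"i":53,"uil":42,"w":33},"mob":34,"qku":{"bl":45,"mc":0,"nss":12}}}
After op 13 (replace /l/b 33): {"k":[[40,50,12,24],[53,0,70,89],{"wth":23},[3,88,99],57],"l":{"b":33,"jz":83},"qi":{"hqg":[96,93,73,3],"jqc":{"a":75,"f":69,"i":53,"uil":42,"w":33},"mob":34,"qku":{"bl":45,"mc":0,"nss":12}}}
After op 14 (replace /k/0/1 70): {"k":[[40,70,12,24],[53,0,70,89],{"wth":23},[3,88,99],57],"l":{"b":33,"jz":83},"qi":{"hqg":[96,93,73,3],"jqc":{"a":75,"f":69,"i":53,"uil":42,"w":33},"mob":34,"qku":{"bl":45,"mc":0,"nss":12}}}
After op 15 (add /qi 7): {"k":[[40,70,12,24],[53,0,70,89],{"wth":23},[3,88,99],57],"l":{"b":33,"jz":83},"qi":7}
After op 16 (add /k/3/2 28): {"k":[[40,70,12,24],[53,0,70,89],{"wth":23},[3,88,28,99],57],"l":{"b":33,"jz":83},"qi":7}
After op 17 (replace /k 32): {"k":32,"l":{"b":33,"jz":83},"qi":7}
After op 18 (add /fzi 85): {"fzi":85,"k":32,"l":{"b":33,"jz":83},"qi":7}
After op 19 (remove /l/jz): {"fzi":85,"k":32,"l":{"b":33},"qi":7}
After op 20 (replace /l 28): {"fzi":85,"k":32,"l":28,"qi":7}
After op 21 (replace /qi 49): {"fzi":85,"k":32,"l":28,"qi":49}
After op 22 (add /fzi 28): {"fzi":28,"k":32,"l":28,"qi":49}
After op 23 (add /sq 15): {"fzi":28,"k":32,"l":28,"qi":49,"sq":15}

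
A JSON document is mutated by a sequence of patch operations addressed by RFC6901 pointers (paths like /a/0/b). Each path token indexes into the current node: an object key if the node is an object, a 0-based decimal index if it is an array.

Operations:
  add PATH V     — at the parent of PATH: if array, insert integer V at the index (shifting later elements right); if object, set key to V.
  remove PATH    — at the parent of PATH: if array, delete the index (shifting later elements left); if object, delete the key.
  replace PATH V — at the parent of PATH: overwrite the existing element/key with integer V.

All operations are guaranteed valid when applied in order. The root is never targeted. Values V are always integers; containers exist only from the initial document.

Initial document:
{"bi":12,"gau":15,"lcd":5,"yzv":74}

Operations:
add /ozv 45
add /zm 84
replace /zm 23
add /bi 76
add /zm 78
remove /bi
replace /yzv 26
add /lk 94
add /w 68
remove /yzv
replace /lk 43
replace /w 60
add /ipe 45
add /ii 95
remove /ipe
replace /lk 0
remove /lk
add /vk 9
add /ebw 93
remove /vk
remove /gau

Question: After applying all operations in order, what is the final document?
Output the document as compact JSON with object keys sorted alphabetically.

Answer: {"ebw":93,"ii":95,"lcd":5,"ozv":45,"w":60,"zm":78}

Derivation:
After op 1 (add /ozv 45): {"bi":12,"gau":15,"lcd":5,"ozv":45,"yzv":74}
After op 2 (add /zm 84): {"bi":12,"gau":15,"lcd":5,"ozv":45,"yzv":74,"zm":84}
After op 3 (replace /zm 23): {"bi":12,"gau":15,"lcd":5,"ozv":45,"yzv":74,"zm":23}
After op 4 (add /bi 76): {"bi":76,"gau":15,"lcd":5,"ozv":45,"yzv":74,"zm":23}
After op 5 (add /zm 78): {"bi":76,"gau":15,"lcd":5,"ozv":45,"yzv":74,"zm":78}
After op 6 (remove /bi): {"gau":15,"lcd":5,"ozv":45,"yzv":74,"zm":78}
After op 7 (replace /yzv 26): {"gau":15,"lcd":5,"ozv":45,"yzv":26,"zm":78}
After op 8 (add /lk 94): {"gau":15,"lcd":5,"lk":94,"ozv":45,"yzv":26,"zm":78}
After op 9 (add /w 68): {"gau":15,"lcd":5,"lk":94,"ozv":45,"w":68,"yzv":26,"zm":78}
After op 10 (remove /yzv): {"gau":15,"lcd":5,"lk":94,"ozv":45,"w":68,"zm":78}
After op 11 (replace /lk 43): {"gau":15,"lcd":5,"lk":43,"ozv":45,"w":68,"zm":78}
After op 12 (replace /w 60): {"gau":15,"lcd":5,"lk":43,"ozv":45,"w":60,"zm":78}
After op 13 (add /ipe 45): {"gau":15,"ipe":45,"lcd":5,"lk":43,"ozv":45,"w":60,"zm":78}
After op 14 (add /ii 95): {"gau":15,"ii":95,"ipe":45,"lcd":5,"lk":43,"ozv":45,"w":60,"zm":78}
After op 15 (remove /ipe): {"gau":15,"ii":95,"lcd":5,"lk":43,"ozv":45,"w":60,"zm":78}
After op 16 (replace /lk 0): {"gau":15,"ii":95,"lcd":5,"lk":0,"ozv":45,"w":60,"zm":78}
After op 17 (remove /lk): {"gau":15,"ii":95,"lcd":5,"ozv":45,"w":60,"zm":78}
After op 18 (add /vk 9): {"gau":15,"ii":95,"lcd":5,"ozv":45,"vk":9,"w":60,"zm":78}
After op 19 (add /ebw 93): {"ebw":93,"gau":15,"ii":95,"lcd":5,"ozv":45,"vk":9,"w":60,"zm":78}
After op 20 (remove /vk): {"ebw":93,"gau":15,"ii":95,"lcd":5,"ozv":45,"w":60,"zm":78}
After op 21 (remove /gau): {"ebw":93,"ii":95,"lcd":5,"ozv":45,"w":60,"zm":78}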